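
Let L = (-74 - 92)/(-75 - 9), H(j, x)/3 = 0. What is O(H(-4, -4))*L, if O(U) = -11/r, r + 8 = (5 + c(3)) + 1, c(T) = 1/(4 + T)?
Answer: 913/78 ≈ 11.705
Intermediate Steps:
r = -13/7 (r = -8 + ((5 + 1/(4 + 3)) + 1) = -8 + ((5 + 1/7) + 1) = -8 + ((5 + ⅐) + 1) = -8 + (36/7 + 1) = -8 + 43/7 = -13/7 ≈ -1.8571)
H(j, x) = 0 (H(j, x) = 3*0 = 0)
O(U) = 77/13 (O(U) = -11/(-13/7) = -11*(-7/13) = 77/13)
L = 83/42 (L = -166/(-84) = -166*(-1/84) = 83/42 ≈ 1.9762)
O(H(-4, -4))*L = (77/13)*(83/42) = 913/78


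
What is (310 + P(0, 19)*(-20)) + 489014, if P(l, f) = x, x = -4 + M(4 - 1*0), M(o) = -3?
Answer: 489464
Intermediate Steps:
x = -7 (x = -4 - 3 = -7)
P(l, f) = -7
(310 + P(0, 19)*(-20)) + 489014 = (310 - 7*(-20)) + 489014 = (310 + 140) + 489014 = 450 + 489014 = 489464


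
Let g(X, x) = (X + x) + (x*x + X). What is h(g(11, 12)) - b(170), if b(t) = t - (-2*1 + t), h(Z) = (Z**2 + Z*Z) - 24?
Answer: 63342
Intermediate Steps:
g(X, x) = x + x**2 + 2*X (g(X, x) = (X + x) + (x**2 + X) = (X + x) + (X + x**2) = x + x**2 + 2*X)
h(Z) = -24 + 2*Z**2 (h(Z) = (Z**2 + Z**2) - 24 = 2*Z**2 - 24 = -24 + 2*Z**2)
b(t) = 2 (b(t) = t - (-2 + t) = t + (2 - t) = 2)
h(g(11, 12)) - b(170) = (-24 + 2*(12 + 12**2 + 2*11)**2) - 1*2 = (-24 + 2*(12 + 144 + 22)**2) - 2 = (-24 + 2*178**2) - 2 = (-24 + 2*31684) - 2 = (-24 + 63368) - 2 = 63344 - 2 = 63342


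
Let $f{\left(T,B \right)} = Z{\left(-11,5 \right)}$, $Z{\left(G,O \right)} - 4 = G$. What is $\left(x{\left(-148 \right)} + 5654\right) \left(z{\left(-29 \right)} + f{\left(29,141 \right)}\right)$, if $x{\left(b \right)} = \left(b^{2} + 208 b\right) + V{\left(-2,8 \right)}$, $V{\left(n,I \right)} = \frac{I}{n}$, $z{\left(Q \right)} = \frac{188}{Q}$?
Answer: $\frac{1262930}{29} \approx 43549.0$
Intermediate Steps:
$Z{\left(G,O \right)} = 4 + G$
$f{\left(T,B \right)} = -7$ ($f{\left(T,B \right)} = 4 - 11 = -7$)
$x{\left(b \right)} = -4 + b^{2} + 208 b$ ($x{\left(b \right)} = \left(b^{2} + 208 b\right) + \frac{8}{-2} = \left(b^{2} + 208 b\right) + 8 \left(- \frac{1}{2}\right) = \left(b^{2} + 208 b\right) - 4 = -4 + b^{2} + 208 b$)
$\left(x{\left(-148 \right)} + 5654\right) \left(z{\left(-29 \right)} + f{\left(29,141 \right)}\right) = \left(\left(-4 + \left(-148\right)^{2} + 208 \left(-148\right)\right) + 5654\right) \left(\frac{188}{-29} - 7\right) = \left(\left(-4 + 21904 - 30784\right) + 5654\right) \left(188 \left(- \frac{1}{29}\right) - 7\right) = \left(-8884 + 5654\right) \left(- \frac{188}{29} - 7\right) = \left(-3230\right) \left(- \frac{391}{29}\right) = \frac{1262930}{29}$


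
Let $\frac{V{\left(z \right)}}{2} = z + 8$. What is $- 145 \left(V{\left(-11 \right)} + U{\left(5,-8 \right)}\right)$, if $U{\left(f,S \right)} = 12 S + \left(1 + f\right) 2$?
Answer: $13050$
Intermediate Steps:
$U{\left(f,S \right)} = 2 + 2 f + 12 S$ ($U{\left(f,S \right)} = 12 S + \left(2 + 2 f\right) = 2 + 2 f + 12 S$)
$V{\left(z \right)} = 16 + 2 z$ ($V{\left(z \right)} = 2 \left(z + 8\right) = 2 \left(8 + z\right) = 16 + 2 z$)
$- 145 \left(V{\left(-11 \right)} + U{\left(5,-8 \right)}\right) = - 145 \left(\left(16 + 2 \left(-11\right)\right) + \left(2 + 2 \cdot 5 + 12 \left(-8\right)\right)\right) = - 145 \left(\left(16 - 22\right) + \left(2 + 10 - 96\right)\right) = - 145 \left(-6 - 84\right) = \left(-145\right) \left(-90\right) = 13050$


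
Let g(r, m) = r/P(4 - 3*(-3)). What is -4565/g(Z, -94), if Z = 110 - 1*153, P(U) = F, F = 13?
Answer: 59345/43 ≈ 1380.1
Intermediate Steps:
P(U) = 13
Z = -43 (Z = 110 - 153 = -43)
g(r, m) = r/13
-4565/g(Z, -94) = -4565/((1/13)*(-43)) = -4565/(-43/13) = -4565*(-13/43) = 59345/43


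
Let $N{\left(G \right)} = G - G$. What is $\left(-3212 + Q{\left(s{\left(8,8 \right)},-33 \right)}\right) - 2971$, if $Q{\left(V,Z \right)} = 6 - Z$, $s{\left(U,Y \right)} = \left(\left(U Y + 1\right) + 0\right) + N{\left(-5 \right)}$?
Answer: $-6144$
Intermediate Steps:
$N{\left(G \right)} = 0$
$s{\left(U,Y \right)} = 1 + U Y$ ($s{\left(U,Y \right)} = \left(\left(U Y + 1\right) + 0\right) + 0 = \left(\left(1 + U Y\right) + 0\right) + 0 = \left(1 + U Y\right) + 0 = 1 + U Y$)
$\left(-3212 + Q{\left(s{\left(8,8 \right)},-33 \right)}\right) - 2971 = \left(-3212 + \left(6 - -33\right)\right) - 2971 = \left(-3212 + \left(6 + 33\right)\right) - 2971 = \left(-3212 + 39\right) - 2971 = -3173 - 2971 = -6144$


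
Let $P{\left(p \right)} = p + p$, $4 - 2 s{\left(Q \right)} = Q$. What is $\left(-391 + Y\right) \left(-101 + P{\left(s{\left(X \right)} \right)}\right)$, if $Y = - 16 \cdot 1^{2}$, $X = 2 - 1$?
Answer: $39886$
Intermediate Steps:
$X = 1$
$Y = -16$ ($Y = \left(-16\right) 1 = -16$)
$s{\left(Q \right)} = 2 - \frac{Q}{2}$
$P{\left(p \right)} = 2 p$
$\left(-391 + Y\right) \left(-101 + P{\left(s{\left(X \right)} \right)}\right) = \left(-391 - 16\right) \left(-101 + 2 \left(2 - \frac{1}{2}\right)\right) = - 407 \left(-101 + 2 \left(2 - \frac{1}{2}\right)\right) = - 407 \left(-101 + 2 \cdot \frac{3}{2}\right) = - 407 \left(-101 + 3\right) = \left(-407\right) \left(-98\right) = 39886$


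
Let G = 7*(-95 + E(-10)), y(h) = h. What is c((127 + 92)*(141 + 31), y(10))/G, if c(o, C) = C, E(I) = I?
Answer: -2/147 ≈ -0.013605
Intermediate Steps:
G = -735 (G = 7*(-95 - 10) = 7*(-105) = -735)
c((127 + 92)*(141 + 31), y(10))/G = 10/(-735) = 10*(-1/735) = -2/147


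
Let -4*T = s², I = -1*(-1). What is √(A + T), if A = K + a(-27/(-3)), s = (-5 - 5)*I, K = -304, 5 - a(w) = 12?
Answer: 4*I*√21 ≈ 18.33*I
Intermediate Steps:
a(w) = -7 (a(w) = 5 - 1*12 = 5 - 12 = -7)
I = 1
s = -10 (s = (-5 - 5)*1 = -10*1 = -10)
A = -311 (A = -304 - 7 = -311)
T = -25 (T = -¼*(-10)² = -¼*100 = -25)
√(A + T) = √(-311 - 25) = √(-336) = 4*I*√21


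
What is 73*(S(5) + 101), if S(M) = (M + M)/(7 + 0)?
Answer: 52341/7 ≈ 7477.3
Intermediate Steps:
S(M) = 2*M/7 (S(M) = (2*M)/7 = (2*M)*(⅐) = 2*M/7)
73*(S(5) + 101) = 73*((2/7)*5 + 101) = 73*(10/7 + 101) = 73*(717/7) = 52341/7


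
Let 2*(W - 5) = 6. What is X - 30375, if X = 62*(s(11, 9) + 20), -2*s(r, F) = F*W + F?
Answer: -31646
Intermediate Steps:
W = 8 (W = 5 + (1/2)*6 = 5 + 3 = 8)
s(r, F) = -9*F/2 (s(r, F) = -(F*8 + F)/2 = -(8*F + F)/2 = -9*F/2)
X = -1271 (X = 62*(-9/2*9 + 20) = 62*(-81/2 + 20) = 62*(-41/2) = -1271)
X - 30375 = -1271 - 30375 = -31646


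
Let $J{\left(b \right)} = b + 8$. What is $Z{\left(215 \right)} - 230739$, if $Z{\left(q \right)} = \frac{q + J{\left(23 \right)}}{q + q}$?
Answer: $- \frac{49608762}{215} \approx -2.3074 \cdot 10^{5}$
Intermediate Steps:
$J{\left(b \right)} = 8 + b$
$Z{\left(q \right)} = \frac{31 + q}{2 q}$ ($Z{\left(q \right)} = \frac{q + \left(8 + 23\right)}{q + q} = \frac{q + 31}{2 q} = \left(31 + q\right) \frac{1}{2 q} = \frac{31 + q}{2 q}$)
$Z{\left(215 \right)} - 230739 = \frac{31 + 215}{2 \cdot 215} - 230739 = \frac{1}{2} \cdot \frac{1}{215} \cdot 246 - 230739 = \frac{123}{215} - 230739 = - \frac{49608762}{215}$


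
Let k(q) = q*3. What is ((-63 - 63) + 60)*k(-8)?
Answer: 1584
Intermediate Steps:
k(q) = 3*q
((-63 - 63) + 60)*k(-8) = ((-63 - 63) + 60)*(3*(-8)) = (-126 + 60)*(-24) = -66*(-24) = 1584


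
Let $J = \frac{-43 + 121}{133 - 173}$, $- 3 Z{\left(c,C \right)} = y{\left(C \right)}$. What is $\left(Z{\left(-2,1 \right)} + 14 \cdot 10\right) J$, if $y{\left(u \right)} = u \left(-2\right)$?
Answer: $- \frac{2743}{10} \approx -274.3$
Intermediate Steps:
$y{\left(u \right)} = - 2 u$
$Z{\left(c,C \right)} = \frac{2 C}{3}$ ($Z{\left(c,C \right)} = - \frac{\left(-2\right) C}{3} = \frac{2 C}{3}$)
$J = - \frac{39}{20}$ ($J = \frac{78}{-40} = 78 \left(- \frac{1}{40}\right) = - \frac{39}{20} \approx -1.95$)
$\left(Z{\left(-2,1 \right)} + 14 \cdot 10\right) J = \left(\frac{2}{3} \cdot 1 + 14 \cdot 10\right) \left(- \frac{39}{20}\right) = \left(\frac{2}{3} + 140\right) \left(- \frac{39}{20}\right) = \frac{422}{3} \left(- \frac{39}{20}\right) = - \frac{2743}{10}$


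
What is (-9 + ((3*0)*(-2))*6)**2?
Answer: 81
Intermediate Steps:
(-9 + ((3*0)*(-2))*6)**2 = (-9 + (0*(-2))*6)**2 = (-9 + 0*6)**2 = (-9 + 0)**2 = (-9)**2 = 81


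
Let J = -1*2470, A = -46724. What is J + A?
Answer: -49194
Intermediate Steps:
J = -2470
J + A = -2470 - 46724 = -49194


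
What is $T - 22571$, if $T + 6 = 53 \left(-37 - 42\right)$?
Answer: $-26764$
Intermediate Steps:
$T = -4193$ ($T = -6 + 53 \left(-37 - 42\right) = -6 + 53 \left(-79\right) = -6 - 4187 = -4193$)
$T - 22571 = -4193 - 22571 = -26764$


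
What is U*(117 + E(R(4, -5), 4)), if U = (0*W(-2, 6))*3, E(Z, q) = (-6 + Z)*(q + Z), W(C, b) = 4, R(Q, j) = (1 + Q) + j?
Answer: 0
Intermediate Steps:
R(Q, j) = 1 + Q + j
E(Z, q) = (-6 + Z)*(Z + q)
U = 0 (U = (0*4)*3 = 0*3 = 0)
U*(117 + E(R(4, -5), 4)) = 0*(117 + ((1 + 4 - 5)**2 - 6*(1 + 4 - 5) - 6*4 + (1 + 4 - 5)*4)) = 0*(117 + (0**2 - 6*0 - 24 + 0*4)) = 0*(117 + (0 + 0 - 24 + 0)) = 0*(117 - 24) = 0*93 = 0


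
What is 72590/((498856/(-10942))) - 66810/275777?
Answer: -54769355864605/34393252778 ≈ -1592.4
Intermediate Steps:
72590/((498856/(-10942))) - 66810/275777 = 72590/((498856*(-1/10942))) - 66810*1/275777 = 72590/(-249428/5471) - 66810/275777 = 72590*(-5471/249428) - 66810/275777 = -198569945/124714 - 66810/275777 = -54769355864605/34393252778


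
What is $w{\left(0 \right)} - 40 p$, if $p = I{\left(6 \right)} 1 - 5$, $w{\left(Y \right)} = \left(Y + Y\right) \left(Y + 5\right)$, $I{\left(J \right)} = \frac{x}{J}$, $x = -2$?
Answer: $\frac{640}{3} \approx 213.33$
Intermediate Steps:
$I{\left(J \right)} = - \frac{2}{J}$
$w{\left(Y \right)} = 2 Y \left(5 + Y\right)$
$p = - \frac{16}{3}$ ($p = - \frac{2}{6} \cdot 1 - 5 = \left(-2\right) \frac{1}{6} \cdot 1 - 5 = \left(- \frac{1}{3}\right) 1 - 5 = - \frac{1}{3} - 5 = - \frac{16}{3} \approx -5.3333$)
$w{\left(0 \right)} - 40 p = 2 \cdot 0 \left(5 + 0\right) - - \frac{640}{3} = 2 \cdot 0 \cdot 5 + \frac{640}{3} = 0 + \frac{640}{3} = \frac{640}{3}$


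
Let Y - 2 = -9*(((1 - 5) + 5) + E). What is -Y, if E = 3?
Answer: 34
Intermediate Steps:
Y = -34 (Y = 2 - 9*(((1 - 5) + 5) + 3) = 2 - 9*((-4 + 5) + 3) = 2 - 9*(1 + 3) = 2 - 9*4 = 2 - 36 = -34)
-Y = -1*(-34) = 34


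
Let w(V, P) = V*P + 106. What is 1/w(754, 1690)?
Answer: 1/1274366 ≈ 7.8470e-7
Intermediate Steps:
w(V, P) = 106 + P*V (w(V, P) = P*V + 106 = 106 + P*V)
1/w(754, 1690) = 1/(106 + 1690*754) = 1/(106 + 1274260) = 1/1274366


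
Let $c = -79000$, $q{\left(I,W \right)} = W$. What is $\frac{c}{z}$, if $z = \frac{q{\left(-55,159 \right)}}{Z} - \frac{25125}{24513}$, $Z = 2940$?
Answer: $\frac{632598820000}{7774437} \approx 81369.0$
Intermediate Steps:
$z = - \frac{7774437}{8007580}$ ($z = \frac{159}{2940} - \frac{25125}{24513} = 159 \cdot \frac{1}{2940} - \frac{8375}{8171} = \frac{53}{980} - \frac{8375}{8171} = - \frac{7774437}{8007580} \approx -0.97088$)
$\frac{c}{z} = - \frac{79000}{- \frac{7774437}{8007580}} = \left(-79000\right) \left(- \frac{8007580}{7774437}\right) = \frac{632598820000}{7774437}$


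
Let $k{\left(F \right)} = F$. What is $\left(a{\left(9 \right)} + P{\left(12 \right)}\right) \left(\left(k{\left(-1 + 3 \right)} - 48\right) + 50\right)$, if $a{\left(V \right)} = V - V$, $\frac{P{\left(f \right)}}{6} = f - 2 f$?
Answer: $-288$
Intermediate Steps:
$P{\left(f \right)} = - 6 f$ ($P{\left(f \right)} = 6 \left(f - 2 f\right) = 6 \left(- f\right) = - 6 f$)
$a{\left(V \right)} = 0$
$\left(a{\left(9 \right)} + P{\left(12 \right)}\right) \left(\left(k{\left(-1 + 3 \right)} - 48\right) + 50\right) = \left(0 - 72\right) \left(\left(\left(-1 + 3\right) - 48\right) + 50\right) = \left(0 - 72\right) \left(\left(2 - 48\right) + 50\right) = - 72 \left(-46 + 50\right) = \left(-72\right) 4 = -288$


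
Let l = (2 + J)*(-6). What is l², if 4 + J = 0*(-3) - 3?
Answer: 900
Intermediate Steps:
J = -7 (J = -4 + (0*(-3) - 3) = -4 + (0 - 3) = -4 - 3 = -7)
l = 30 (l = (2 - 7)*(-6) = -5*(-6) = 30)
l² = 30² = 900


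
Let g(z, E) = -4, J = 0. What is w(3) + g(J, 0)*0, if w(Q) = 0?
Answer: 0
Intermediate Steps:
w(3) + g(J, 0)*0 = 0 - 4*0 = 0 + 0 = 0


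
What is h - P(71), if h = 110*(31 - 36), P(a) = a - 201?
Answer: -420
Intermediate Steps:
P(a) = -201 + a
h = -550 (h = 110*(-5) = -550)
h - P(71) = -550 - (-201 + 71) = -550 - 1*(-130) = -550 + 130 = -420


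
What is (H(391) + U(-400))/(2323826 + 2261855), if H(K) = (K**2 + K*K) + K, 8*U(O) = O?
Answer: 306103/4585681 ≈ 0.066752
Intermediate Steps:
U(O) = O/8
H(K) = K + 2*K**2 (H(K) = (K**2 + K**2) + K = 2*K**2 + K = K + 2*K**2)
(H(391) + U(-400))/(2323826 + 2261855) = (391*(1 + 2*391) + (1/8)*(-400))/(2323826 + 2261855) = (391*(1 + 782) - 50)/4585681 = (391*783 - 50)*(1/4585681) = (306153 - 50)*(1/4585681) = 306103*(1/4585681) = 306103/4585681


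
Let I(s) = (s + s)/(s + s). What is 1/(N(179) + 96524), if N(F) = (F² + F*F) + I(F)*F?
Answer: 1/160785 ≈ 6.2195e-6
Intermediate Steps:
I(s) = 1 (I(s) = (2*s)/((2*s)) = (2*s)*(1/(2*s)) = 1)
N(F) = F + 2*F² (N(F) = (F² + F*F) + 1*F = (F² + F²) + F = 2*F² + F = F + 2*F²)
1/(N(179) + 96524) = 1/(179*(1 + 2*179) + 96524) = 1/(179*(1 + 358) + 96524) = 1/(179*359 + 96524) = 1/(64261 + 96524) = 1/160785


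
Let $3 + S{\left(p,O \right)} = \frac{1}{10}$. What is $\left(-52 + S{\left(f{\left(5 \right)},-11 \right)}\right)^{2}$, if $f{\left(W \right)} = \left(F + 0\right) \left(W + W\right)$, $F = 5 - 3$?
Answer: $\frac{301401}{100} \approx 3014.0$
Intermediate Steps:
$F = 2$ ($F = 5 - 3 = 2$)
$f{\left(W \right)} = 4 W$ ($f{\left(W \right)} = \left(2 + 0\right) \left(W + W\right) = 2 \cdot 2 W = 4 W$)
$S{\left(p,O \right)} = - \frac{29}{10}$ ($S{\left(p,O \right)} = -3 + \frac{1}{10} = - \frac{29}{10}$)
$\left(-52 + S{\left(f{\left(5 \right)},-11 \right)}\right)^{2} = \left(-52 - \frac{29}{10}\right)^{2} = \left(- \frac{549}{10}\right)^{2} = \frac{301401}{100}$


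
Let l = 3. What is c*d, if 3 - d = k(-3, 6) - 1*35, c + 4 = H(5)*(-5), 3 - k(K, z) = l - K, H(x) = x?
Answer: -1189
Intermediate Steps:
k(K, z) = K (k(K, z) = 3 - (3 - K) = 3 + (-3 + K) = K)
c = -29 (c = -4 + 5*(-5) = -4 - 25 = -29)
d = 41 (d = 3 - (-3 - 1*35) = 3 - (-3 - 35) = 3 - 1*(-38) = 3 + 38 = 41)
c*d = -29*41 = -1189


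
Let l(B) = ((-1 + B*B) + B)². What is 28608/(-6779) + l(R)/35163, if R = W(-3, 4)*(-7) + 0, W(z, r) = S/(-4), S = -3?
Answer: -256733165725/61022714112 ≈ -4.2072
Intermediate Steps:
W(z, r) = ¾ (W(z, r) = -3/(-4) = -3*(-¼) = ¾)
R = -21/4 (R = (¾)*(-7) + 0 = -21/4 + 0 = -21/4 ≈ -5.2500)
l(B) = (-1 + B + B²)² (l(B) = ((-1 + B²) + B)² = (-1 + B + B²)²)
28608/(-6779) + l(R)/35163 = 28608/(-6779) + (-1 - 21/4 + (-21/4)²)²/35163 = 28608*(-1/6779) + (-1 - 21/4 + 441/16)²*(1/35163) = -28608/6779 + (341/16)²*(1/35163) = -28608/6779 + (116281/256)*(1/35163) = -28608/6779 + 116281/9001728 = -256733165725/61022714112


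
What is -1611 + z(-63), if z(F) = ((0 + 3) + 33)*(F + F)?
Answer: -6147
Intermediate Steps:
z(F) = 72*F (z(F) = (3 + 33)*(2*F) = 36*(2*F) = 72*F)
-1611 + z(-63) = -1611 + 72*(-63) = -1611 - 4536 = -6147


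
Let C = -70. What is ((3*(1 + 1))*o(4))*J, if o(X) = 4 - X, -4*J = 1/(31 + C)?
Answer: 0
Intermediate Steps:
J = 1/156 (J = -1/(4*(31 - 70)) = -1/4/(-39) = -1/4*(-1/39) = 1/156 ≈ 0.0064103)
((3*(1 + 1))*o(4))*J = ((3*(1 + 1))*(4 - 1*4))*(1/156) = ((3*2)*(4 - 4))*(1/156) = (6*0)*(1/156) = 0*(1/156) = 0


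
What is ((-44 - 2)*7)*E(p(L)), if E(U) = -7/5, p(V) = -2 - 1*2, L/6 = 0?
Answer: 2254/5 ≈ 450.80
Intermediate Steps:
L = 0 (L = 6*0 = 0)
p(V) = -4 (p(V) = -2 - 2 = -4)
E(U) = -7/5 (E(U) = -7*1/5 = -7/5)
((-44 - 2)*7)*E(p(L)) = ((-44 - 2)*7)*(-7/5) = -46*7*(-7/5) = -322*(-7/5) = 2254/5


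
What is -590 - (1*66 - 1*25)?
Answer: -631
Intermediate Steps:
-590 - (1*66 - 1*25) = -590 - (66 - 25) = -590 - 1*41 = -590 - 41 = -631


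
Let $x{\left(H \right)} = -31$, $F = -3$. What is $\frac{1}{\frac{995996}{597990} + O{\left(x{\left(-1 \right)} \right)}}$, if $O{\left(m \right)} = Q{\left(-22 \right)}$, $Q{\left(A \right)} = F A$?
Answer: $\frac{298995}{20231668} \approx 0.014779$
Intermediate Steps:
$Q{\left(A \right)} = - 3 A$
$O{\left(m \right)} = 66$ ($O{\left(m \right)} = \left(-3\right) \left(-22\right) = 66$)
$\frac{1}{\frac{995996}{597990} + O{\left(x{\left(-1 \right)} \right)}} = \frac{1}{\frac{995996}{597990} + 66} = \frac{1}{995996 \cdot \frac{1}{597990} + 66} = \frac{1}{\frac{497998}{298995} + 66} = \frac{1}{\frac{20231668}{298995}} = \frac{298995}{20231668}$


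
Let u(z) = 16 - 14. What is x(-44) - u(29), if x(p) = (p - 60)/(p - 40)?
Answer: -16/21 ≈ -0.76190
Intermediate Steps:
u(z) = 2
x(p) = (-60 + p)/(-40 + p)
x(-44) - u(29) = (-60 - 44)/(-40 - 44) - 1*2 = -104/(-84) - 2 = -1/84*(-104) - 2 = 26/21 - 2 = -16/21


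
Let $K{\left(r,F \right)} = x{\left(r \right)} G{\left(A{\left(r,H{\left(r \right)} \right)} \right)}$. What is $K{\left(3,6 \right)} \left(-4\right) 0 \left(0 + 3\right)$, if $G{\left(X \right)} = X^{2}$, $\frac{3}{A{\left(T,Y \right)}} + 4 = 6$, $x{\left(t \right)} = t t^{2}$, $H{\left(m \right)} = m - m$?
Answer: $0$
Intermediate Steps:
$H{\left(m \right)} = 0$
$x{\left(t \right)} = t^{3}$
$A{\left(T,Y \right)} = \frac{3}{2}$ ($A{\left(T,Y \right)} = \frac{3}{-4 + 6} = \frac{3}{2}$)
$K{\left(r,F \right)} = \frac{9 r^{3}}{4}$ ($K{\left(r,F \right)} = r^{3} \left(\frac{3}{2}\right)^{2} = r^{3} \cdot \frac{9}{4} = \frac{9 r^{3}}{4}$)
$K{\left(3,6 \right)} \left(-4\right) 0 \left(0 + 3\right) = \frac{9 \cdot 3^{3}}{4} \left(-4\right) 0 \left(0 + 3\right) = \frac{9}{4} \cdot 27 \left(-4\right) 0 \cdot 3 = \frac{243}{4} \left(-4\right) 0 = \left(-243\right) 0 = 0$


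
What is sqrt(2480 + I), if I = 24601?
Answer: 3*sqrt(3009) ≈ 164.56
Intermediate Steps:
sqrt(2480 + I) = sqrt(2480 + 24601) = sqrt(27081) = 3*sqrt(3009)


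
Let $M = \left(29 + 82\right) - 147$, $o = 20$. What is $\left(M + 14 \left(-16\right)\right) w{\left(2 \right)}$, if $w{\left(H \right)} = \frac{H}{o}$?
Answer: $-26$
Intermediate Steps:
$w{\left(H \right)} = \frac{H}{20}$
$M = -36$ ($M = 111 - 147 = -36$)
$\left(M + 14 \left(-16\right)\right) w{\left(2 \right)} = \left(-36 + 14 \left(-16\right)\right) \frac{1}{20} \cdot 2 = \left(-36 - 224\right) \frac{1}{10} = \left(-260\right) \frac{1}{10} = -26$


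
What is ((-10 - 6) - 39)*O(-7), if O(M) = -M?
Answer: -385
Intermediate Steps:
((-10 - 6) - 39)*O(-7) = ((-10 - 6) - 39)*(-1*(-7)) = (-16 - 39)*7 = -55*7 = -385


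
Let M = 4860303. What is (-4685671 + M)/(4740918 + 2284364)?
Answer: 87316/3512641 ≈ 0.024858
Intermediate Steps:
(-4685671 + M)/(4740918 + 2284364) = (-4685671 + 4860303)/(4740918 + 2284364) = 174632/7025282 = 174632*(1/7025282) = 87316/3512641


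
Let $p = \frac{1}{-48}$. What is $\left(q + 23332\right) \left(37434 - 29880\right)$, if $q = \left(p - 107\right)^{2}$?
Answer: $\frac{100903432523}{384} \approx 2.6277 \cdot 10^{8}$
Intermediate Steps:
$p = - \frac{1}{48} \approx -0.020833$
$q = \frac{26388769}{2304}$ ($q = \left(- \frac{1}{48} - 107\right)^{2} = \left(- \frac{5137}{48}\right)^{2} = \frac{26388769}{2304} \approx 11453.0$)
$\left(q + 23332\right) \left(37434 - 29880\right) = \left(\frac{26388769}{2304} + 23332\right) \left(37434 - 29880\right) = \frac{80145697}{2304} \cdot 7554 = \frac{100903432523}{384}$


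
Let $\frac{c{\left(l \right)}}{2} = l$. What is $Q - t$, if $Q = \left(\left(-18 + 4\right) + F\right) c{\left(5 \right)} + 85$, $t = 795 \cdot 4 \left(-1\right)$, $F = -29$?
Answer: $2835$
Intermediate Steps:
$c{\left(l \right)} = 2 l$
$t = -3180$ ($t = 795 \left(-4\right) = -3180$)
$Q = -345$ ($Q = \left(\left(-18 + 4\right) - 29\right) 2 \cdot 5 + 85 = \left(-14 - 29\right) 10 + 85 = \left(-43\right) 10 + 85 = -430 + 85 = -345$)
$Q - t = -345 - -3180 = -345 + 3180 = 2835$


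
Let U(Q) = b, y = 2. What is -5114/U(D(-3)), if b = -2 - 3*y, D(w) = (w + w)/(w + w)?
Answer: 2557/4 ≈ 639.25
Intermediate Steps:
D(w) = 1 (D(w) = (2*w)/((2*w)) = (2*w)*(1/(2*w)) = 1)
b = -8 (b = -2 - 3*2 = -2 - 6 = -8)
U(Q) = -8
-5114/U(D(-3)) = -5114/(-8) = -5114*(-1/8) = 2557/4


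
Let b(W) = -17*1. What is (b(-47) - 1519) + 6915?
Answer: 5379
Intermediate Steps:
b(W) = -17
(b(-47) - 1519) + 6915 = (-17 - 1519) + 6915 = -1536 + 6915 = 5379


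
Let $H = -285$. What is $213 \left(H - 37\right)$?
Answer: $-68586$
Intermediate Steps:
$213 \left(H - 37\right) = 213 \left(-285 - 37\right) = 213 \left(-322\right) = -68586$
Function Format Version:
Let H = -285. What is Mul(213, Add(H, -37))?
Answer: -68586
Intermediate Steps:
Mul(213, Add(H, -37)) = Mul(213, Add(-285, -37)) = Mul(213, -322) = -68586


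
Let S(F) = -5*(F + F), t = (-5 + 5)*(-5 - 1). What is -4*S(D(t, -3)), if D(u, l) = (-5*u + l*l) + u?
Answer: 360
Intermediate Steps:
t = 0 (t = 0*(-6) = 0)
D(u, l) = l**2 - 4*u (D(u, l) = (-5*u + l**2) + u = (l**2 - 5*u) + u = l**2 - 4*u)
S(F) = -10*F
-4*S(D(t, -3)) = -(-40)*((-3)**2 - 4*0) = -(-40)*(9 + 0) = -(-40)*9 = -4*(-90) = 360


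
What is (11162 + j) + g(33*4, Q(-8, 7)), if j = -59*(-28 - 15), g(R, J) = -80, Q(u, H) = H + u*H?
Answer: 13619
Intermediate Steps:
Q(u, H) = H + H*u
j = 2537 (j = -59*(-43) = 2537)
(11162 + j) + g(33*4, Q(-8, 7)) = (11162 + 2537) - 80 = 13699 - 80 = 13619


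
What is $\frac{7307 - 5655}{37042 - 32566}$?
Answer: $\frac{413}{1119} \approx 0.36908$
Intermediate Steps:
$\frac{7307 - 5655}{37042 - 32566} = \frac{1652}{4476} = 1652 \cdot \frac{1}{4476} = \frac{413}{1119}$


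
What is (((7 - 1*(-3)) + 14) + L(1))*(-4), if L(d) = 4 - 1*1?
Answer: -108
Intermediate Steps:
L(d) = 3 (L(d) = 4 - 1 = 3)
(((7 - 1*(-3)) + 14) + L(1))*(-4) = (((7 - 1*(-3)) + 14) + 3)*(-4) = (((7 + 3) + 14) + 3)*(-4) = ((10 + 14) + 3)*(-4) = (24 + 3)*(-4) = 27*(-4) = -108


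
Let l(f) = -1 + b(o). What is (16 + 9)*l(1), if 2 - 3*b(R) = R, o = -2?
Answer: 25/3 ≈ 8.3333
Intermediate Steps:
b(R) = 2/3 - R/3
l(f) = 1/3 (l(f) = -1 + (2/3 - 1/3*(-2)) = -1 + (2/3 + 2/3) = -1 + 4/3 = 1/3)
(16 + 9)*l(1) = (16 + 9)*(1/3) = 25*(1/3) = 25/3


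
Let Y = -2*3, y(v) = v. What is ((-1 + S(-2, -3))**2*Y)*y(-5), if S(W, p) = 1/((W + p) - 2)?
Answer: 1920/49 ≈ 39.184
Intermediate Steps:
Y = -6
S(W, p) = 1/(-2 + W + p)
((-1 + S(-2, -3))**2*Y)*y(-5) = ((-1 + 1/(-2 - 2 - 3))**2*(-6))*(-5) = ((-1 + 1/(-7))**2*(-6))*(-5) = ((-1 - 1/7)**2*(-6))*(-5) = ((-8/7)**2*(-6))*(-5) = ((64/49)*(-6))*(-5) = -384/49*(-5) = 1920/49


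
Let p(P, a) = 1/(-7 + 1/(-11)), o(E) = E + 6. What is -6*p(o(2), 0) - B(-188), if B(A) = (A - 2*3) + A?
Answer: 4977/13 ≈ 382.85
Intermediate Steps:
o(E) = 6 + E
p(P, a) = -11/78 (p(P, a) = 1/(-7 - 1/11) = 1/(-78/11) = -11/78)
B(A) = -6 + 2*A (B(A) = (A - 6) + A = (-6 + A) + A = -6 + 2*A)
-6*p(o(2), 0) - B(-188) = -6*(-11/78) - (-6 + 2*(-188)) = 11/13 - (-6 - 376) = 11/13 - 1*(-382) = 11/13 + 382 = 4977/13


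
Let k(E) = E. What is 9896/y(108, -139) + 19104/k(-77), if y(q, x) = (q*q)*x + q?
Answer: -7742984386/31207869 ≈ -248.11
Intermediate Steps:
y(q, x) = q + x*q² (y(q, x) = q²*x + q = x*q² + q = q + x*q²)
9896/y(108, -139) + 19104/k(-77) = 9896/((108*(1 + 108*(-139)))) + 19104/(-77) = 9896/((108*(1 - 15012))) + 19104*(-1/77) = 9896/((108*(-15011))) - 19104/77 = 9896/(-1621188) - 19104/77 = 9896*(-1/1621188) - 19104/77 = -2474/405297 - 19104/77 = -7742984386/31207869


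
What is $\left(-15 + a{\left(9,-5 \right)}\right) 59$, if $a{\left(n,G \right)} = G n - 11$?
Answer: $-4189$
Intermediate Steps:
$a{\left(n,G \right)} = -11 + G n$
$\left(-15 + a{\left(9,-5 \right)}\right) 59 = \left(-15 - 56\right) 59 = \left(-71\right) 59 = -4189$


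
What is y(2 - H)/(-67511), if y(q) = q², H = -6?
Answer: -64/67511 ≈ -0.00094799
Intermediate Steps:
y(2 - H)/(-67511) = (2 - 1*(-6))²/(-67511) = (2 + 6)²*(-1/67511) = 8²*(-1/67511) = 64*(-1/67511) = -64/67511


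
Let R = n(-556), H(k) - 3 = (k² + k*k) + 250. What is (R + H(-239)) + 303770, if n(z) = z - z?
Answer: 418265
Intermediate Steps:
H(k) = 253 + 2*k² (H(k) = 3 + ((k² + k*k) + 250) = 3 + ((k² + k²) + 250) = 3 + (2*k² + 250) = 3 + (250 + 2*k²) = 253 + 2*k²)
n(z) = 0
R = 0
(R + H(-239)) + 303770 = (0 + (253 + 2*(-239)²)) + 303770 = (0 + (253 + 2*57121)) + 303770 = (0 + (253 + 114242)) + 303770 = (0 + 114495) + 303770 = 114495 + 303770 = 418265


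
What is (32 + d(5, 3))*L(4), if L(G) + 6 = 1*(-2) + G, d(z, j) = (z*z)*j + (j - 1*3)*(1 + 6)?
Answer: -428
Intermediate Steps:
d(z, j) = -21 + 7*j + j*z**2 (d(z, j) = z**2*j + (j - 3)*7 = j*z**2 + (-3 + j)*7 = j*z**2 + (-21 + 7*j) = -21 + 7*j + j*z**2)
L(G) = -8 + G (L(G) = -6 + (1*(-2) + G) = -6 + (-2 + G) = -8 + G)
(32 + d(5, 3))*L(4) = (32 + (-21 + 7*3 + 3*5**2))*(-8 + 4) = (32 + (-21 + 21 + 3*25))*(-4) = (32 + (-21 + 21 + 75))*(-4) = (32 + 75)*(-4) = 107*(-4) = -428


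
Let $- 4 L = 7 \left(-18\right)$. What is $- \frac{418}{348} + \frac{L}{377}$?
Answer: $- \frac{1264}{1131} \approx -1.1176$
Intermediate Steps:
$L = \frac{63}{2}$ ($L = - \frac{7 \left(-18\right)}{4} = \left(- \frac{1}{4}\right) \left(-126\right) = \frac{63}{2} \approx 31.5$)
$- \frac{418}{348} + \frac{L}{377} = - \frac{418}{348} + \frac{63}{2 \cdot 377} = \left(-418\right) \frac{1}{348} + \frac{63}{2} \cdot \frac{1}{377} = - \frac{209}{174} + \frac{63}{754} = - \frac{1264}{1131}$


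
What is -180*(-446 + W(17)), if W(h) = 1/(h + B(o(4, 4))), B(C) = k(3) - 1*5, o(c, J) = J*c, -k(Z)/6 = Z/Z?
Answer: 80250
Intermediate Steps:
k(Z) = -6 (k(Z) = -6*Z/Z = -6*1 = -6)
B(C) = -11 (B(C) = -6 - 1*5 = -6 - 5 = -11)
W(h) = 1/(-11 + h) (W(h) = 1/(h - 11) = 1/(-11 + h))
-180*(-446 + W(17)) = -180*(-446 + 1/(-11 + 17)) = -180*(-446 + 1/6) = -180*(-446 + ⅙) = -180*(-2675/6) = 80250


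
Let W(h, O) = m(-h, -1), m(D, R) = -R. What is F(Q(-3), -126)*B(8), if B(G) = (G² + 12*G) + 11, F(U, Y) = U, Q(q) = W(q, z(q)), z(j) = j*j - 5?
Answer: 171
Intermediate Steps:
z(j) = -5 + j² (z(j) = j² - 5 = -5 + j²)
W(h, O) = 1 (W(h, O) = -1*(-1) = 1)
Q(q) = 1
B(G) = 11 + G² + 12*G
F(Q(-3), -126)*B(8) = 1*(11 + 8² + 12*8) = 1*(11 + 64 + 96) = 1*171 = 171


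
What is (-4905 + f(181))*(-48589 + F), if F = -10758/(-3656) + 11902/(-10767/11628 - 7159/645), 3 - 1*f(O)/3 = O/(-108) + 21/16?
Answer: 640128282672507966053/2637864455616 ≈ 2.4267e+8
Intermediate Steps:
f(O) = 81/16 + O/36 (f(O) = 9 - 3*(O/(-108) + 21/16) = 9 - 3*(O*(-1/108) + 21*(1/16)) = 9 - 3*(-O/108 + 21/16) = 9 - 3*(21/16 - O/108) = 9 + (-63/16 + O/36) = 81/16 + O/36)
F = -18076955081163/18318503164 (F = -10758*(-1/3656) + 11902/(-10767*1/11628 - 7159*1/645) = 5379/1828 + 11902/(-3589/3876 - 7159/645) = 5379/1828 + 11902/(-10021063/833340) = 5379/1828 + 11902*(-833340/10021063) = 5379/1828 - 9918412680/10021063 = -18076955081163/18318503164 ≈ -986.81)
(-4905 + f(181))*(-48589 + F) = (-4905 + (81/16 + (1/36)*181))*(-48589 - 18076955081163/18318503164) = (-4905 + (81/16 + 181/36))*(-908154705316759/18318503164) = (-4905 + 1453/144)*(-908154705316759/18318503164) = -704867/144*(-908154705316759/18318503164) = 640128282672507966053/2637864455616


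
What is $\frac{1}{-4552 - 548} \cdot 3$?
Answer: $- \frac{1}{1700} \approx -0.00058824$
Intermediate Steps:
$\frac{1}{-4552 - 548} \cdot 3 = \frac{1}{-5100} \cdot 3 = \left(- \frac{1}{5100}\right) 3 = - \frac{1}{1700}$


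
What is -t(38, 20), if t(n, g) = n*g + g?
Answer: -780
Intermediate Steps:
t(n, g) = g + g*n (t(n, g) = g*n + g = g + g*n)
-t(38, 20) = -20*(1 + 38) = -20*39 = -1*780 = -780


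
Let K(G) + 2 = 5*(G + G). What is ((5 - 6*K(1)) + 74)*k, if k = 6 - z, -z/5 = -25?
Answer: -3689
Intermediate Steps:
z = 125 (z = -5*(-25) = 125)
K(G) = -2 + 10*G (K(G) = -2 + 5*(G + G) = -2 + 5*(2*G) = -2 + 10*G)
k = -119 (k = 6 - 1*125 = 6 - 125 = -119)
((5 - 6*K(1)) + 74)*k = ((5 - 6*(-2 + 10*1)) + 74)*(-119) = ((5 - 6*(-2 + 10)) + 74)*(-119) = ((5 - 6*8) + 74)*(-119) = ((5 - 48) + 74)*(-119) = (-43 + 74)*(-119) = 31*(-119) = -3689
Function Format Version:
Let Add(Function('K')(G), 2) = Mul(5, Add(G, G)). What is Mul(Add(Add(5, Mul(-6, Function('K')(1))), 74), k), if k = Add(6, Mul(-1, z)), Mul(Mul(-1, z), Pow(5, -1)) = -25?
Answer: -3689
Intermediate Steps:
z = 125 (z = Mul(-5, -25) = 125)
Function('K')(G) = Add(-2, Mul(10, G)) (Function('K')(G) = Add(-2, Mul(5, Add(G, G))) = Add(-2, Mul(5, Mul(2, G))) = Add(-2, Mul(10, G)))
k = -119 (k = Add(6, Mul(-1, 125)) = Add(6, -125) = -119)
Mul(Add(Add(5, Mul(-6, Function('K')(1))), 74), k) = Mul(Add(Add(5, Mul(-6, Add(-2, Mul(10, 1)))), 74), -119) = Mul(Add(Add(5, Mul(-6, Add(-2, 10))), 74), -119) = Mul(Add(Add(5, Mul(-6, 8)), 74), -119) = Mul(Add(Add(5, -48), 74), -119) = Mul(Add(-43, 74), -119) = Mul(31, -119) = -3689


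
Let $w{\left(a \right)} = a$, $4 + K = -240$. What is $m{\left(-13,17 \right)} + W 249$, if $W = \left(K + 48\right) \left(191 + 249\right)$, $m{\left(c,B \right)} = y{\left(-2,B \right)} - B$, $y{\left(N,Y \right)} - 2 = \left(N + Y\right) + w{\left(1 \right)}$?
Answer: $-21473759$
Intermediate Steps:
$K = -244$ ($K = -4 - 240 = -244$)
$y{\left(N,Y \right)} = 3 + N + Y$ ($y{\left(N,Y \right)} = 2 + \left(\left(N + Y\right) + 1\right) = 2 + \left(1 + N + Y\right) = 3 + N + Y$)
$m{\left(c,B \right)} = 1$ ($m{\left(c,B \right)} = \left(3 - 2 + B\right) - B = \left(1 + B\right) - B = 1$)
$W = -86240$ ($W = \left(-244 + 48\right) \left(191 + 249\right) = \left(-196\right) 440 = -86240$)
$m{\left(-13,17 \right)} + W 249 = 1 - 21473760 = -21473759$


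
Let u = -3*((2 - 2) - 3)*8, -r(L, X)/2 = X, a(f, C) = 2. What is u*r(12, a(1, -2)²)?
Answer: -576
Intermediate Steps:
r(L, X) = -2*X
u = 72 (u = -3*(0 - 3)*8 = -3*(-3)*8 = 9*8 = 72)
u*r(12, a(1, -2)²) = 72*(-2*2²) = 72*(-2*4) = 72*(-8) = -576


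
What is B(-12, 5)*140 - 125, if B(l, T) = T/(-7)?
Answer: -225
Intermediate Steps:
B(l, T) = -T/7 (B(l, T) = T*(-1/7) = -T/7)
B(-12, 5)*140 - 125 = -1/7*5*140 - 125 = -5/7*140 - 125 = -100 - 125 = -225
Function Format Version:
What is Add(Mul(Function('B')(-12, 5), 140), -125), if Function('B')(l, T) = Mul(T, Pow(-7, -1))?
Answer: -225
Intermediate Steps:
Function('B')(l, T) = Mul(Rational(-1, 7), T) (Function('B')(l, T) = Mul(T, Rational(-1, 7)) = Mul(Rational(-1, 7), T))
Add(Mul(Function('B')(-12, 5), 140), -125) = Add(Mul(Mul(Rational(-1, 7), 5), 140), -125) = Add(Mul(Rational(-5, 7), 140), -125) = Add(-100, -125) = -225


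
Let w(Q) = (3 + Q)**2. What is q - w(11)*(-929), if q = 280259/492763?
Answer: 89724538351/492763 ≈ 1.8208e+5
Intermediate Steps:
q = 280259/492763 (q = 280259*(1/492763) = 280259/492763 ≈ 0.56875)
q - w(11)*(-929) = 280259/492763 - (3 + 11)**2*(-929) = 280259/492763 - 14**2*(-929) = 280259/492763 - 196*(-929) = 280259/492763 - 1*(-182084) = 280259/492763 + 182084 = 89724538351/492763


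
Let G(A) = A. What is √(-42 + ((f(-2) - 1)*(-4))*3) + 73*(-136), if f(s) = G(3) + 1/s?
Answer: -9928 + 2*I*√15 ≈ -9928.0 + 7.746*I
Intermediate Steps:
f(s) = 3 + 1/s
√(-42 + ((f(-2) - 1)*(-4))*3) + 73*(-136) = √(-42 + (((3 + 1/(-2)) - 1)*(-4))*3) + 73*(-136) = √(-42 + (((3 - ½) - 1)*(-4))*3) - 9928 = √(-42 + ((5/2 - 1)*(-4))*3) - 9928 = √(-42 + ((3/2)*(-4))*3) - 9928 = √(-42 - 6*3) - 9928 = √(-42 - 18) - 9928 = √(-60) - 9928 = 2*I*√15 - 9928 = -9928 + 2*I*√15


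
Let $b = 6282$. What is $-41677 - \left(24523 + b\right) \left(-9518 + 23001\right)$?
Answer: $-415385492$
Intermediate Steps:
$-41677 - \left(24523 + b\right) \left(-9518 + 23001\right) = -41677 - \left(24523 + 6282\right) \left(-9518 + 23001\right) = -41677 - 30805 \cdot 13483 = -41677 - 415343815 = -415385492$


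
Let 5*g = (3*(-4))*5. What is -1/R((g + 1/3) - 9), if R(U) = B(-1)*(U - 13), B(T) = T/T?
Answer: 3/101 ≈ 0.029703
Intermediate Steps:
g = -12 (g = ((3*(-4))*5)/5 = (-12*5)/5 = (1/5)*(-60) = -12)
B(T) = 1
R(U) = -13 + U (R(U) = 1*(U - 13) = 1*(-13 + U) = -13 + U)
-1/R((g + 1/3) - 9) = -1/(-13 + ((-12 + 1/3) - 9)) = -1/(-13 + (-35/3 - 9)) = -1/(-13 - 62/3) = -1/(-101/3) = -1*(-3/101) = 3/101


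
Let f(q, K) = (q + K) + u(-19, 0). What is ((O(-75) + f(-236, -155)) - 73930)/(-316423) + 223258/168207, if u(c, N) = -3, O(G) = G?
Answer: 83158398727/53224563561 ≈ 1.5624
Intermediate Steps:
f(q, K) = -3 + K + q (f(q, K) = (q + K) - 3 = (K + q) - 3 = -3 + K + q)
((O(-75) + f(-236, -155)) - 73930)/(-316423) + 223258/168207 = ((-75 + (-3 - 155 - 236)) - 73930)/(-316423) + 223258/168207 = ((-75 - 394) - 73930)*(-1/316423) + 223258*(1/168207) = (-469 - 73930)*(-1/316423) + 223258/168207 = -74399*(-1/316423) + 223258/168207 = 74399/316423 + 223258/168207 = 83158398727/53224563561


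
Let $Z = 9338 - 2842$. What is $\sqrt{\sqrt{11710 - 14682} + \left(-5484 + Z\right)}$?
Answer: $\sqrt{1012 + 2 i \sqrt{743}} \approx 31.823 + 0.85654 i$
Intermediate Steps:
$Z = 6496$
$\sqrt{\sqrt{11710 - 14682} + \left(-5484 + Z\right)} = \sqrt{\sqrt{11710 - 14682} + \left(-5484 + 6496\right)} = \sqrt{\sqrt{-2972} + 1012} = \sqrt{2 i \sqrt{743} + 1012} = \sqrt{1012 + 2 i \sqrt{743}}$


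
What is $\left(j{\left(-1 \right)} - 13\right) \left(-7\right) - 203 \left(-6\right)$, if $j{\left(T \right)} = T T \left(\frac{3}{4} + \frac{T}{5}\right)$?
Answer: $\frac{26103}{20} \approx 1305.2$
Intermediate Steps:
$j{\left(T \right)} = T^{2} \left(\frac{3}{4} + \frac{T}{5}\right)$ ($j{\left(T \right)} = T^{2} \left(3 \cdot \frac{1}{4} + T \frac{1}{5}\right) = T^{2} \left(\frac{3}{4} + \frac{T}{5}\right)$)
$\left(j{\left(-1 \right)} - 13\right) \left(-7\right) - 203 \left(-6\right) = \left(\frac{\left(-1\right)^{2} \left(15 + 4 \left(-1\right)\right)}{20} - 13\right) \left(-7\right) - 203 \left(-6\right) = \left(\frac{1}{20} \cdot 1 \left(15 - 4\right) - 13\right) \left(-7\right) - -1218 = \left(\frac{1}{20} \cdot 1 \cdot 11 - 13\right) \left(-7\right) + 1218 = \left(\frac{11}{20} - 13\right) \left(-7\right) + 1218 = \left(- \frac{249}{20}\right) \left(-7\right) + 1218 = \frac{1743}{20} + 1218 = \frac{26103}{20}$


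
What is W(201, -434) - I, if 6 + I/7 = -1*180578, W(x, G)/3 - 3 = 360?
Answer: 1265177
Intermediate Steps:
W(x, G) = 1089 (W(x, G) = 9 + 3*360 = 9 + 1080 = 1089)
I = -1264088 (I = -42 + 7*(-1*180578) = -42 + 7*(-180578) = -42 - 1264046 = -1264088)
W(201, -434) - I = 1089 - 1*(-1264088) = 1089 + 1264088 = 1265177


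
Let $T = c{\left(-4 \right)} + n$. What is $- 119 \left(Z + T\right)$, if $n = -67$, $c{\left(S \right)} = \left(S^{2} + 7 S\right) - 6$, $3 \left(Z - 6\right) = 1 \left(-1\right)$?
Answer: $\frac{28322}{3} \approx 9440.7$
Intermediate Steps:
$Z = \frac{17}{3}$ ($Z = 6 + \frac{1 \left(-1\right)}{3} = 6 + \frac{1}{3} \left(-1\right) = 6 - \frac{1}{3} = \frac{17}{3} \approx 5.6667$)
$c{\left(S \right)} = -6 + S^{2} + 7 S$
$T = -85$ ($T = \left(-6 + \left(-4\right)^{2} + 7 \left(-4\right)\right) - 67 = \left(-6 + 16 - 28\right) - 67 = -18 - 67 = -85$)
$- 119 \left(Z + T\right) = - 119 \left(\frac{17}{3} - 85\right) = \left(-119\right) \left(- \frac{238}{3}\right) = \frac{28322}{3}$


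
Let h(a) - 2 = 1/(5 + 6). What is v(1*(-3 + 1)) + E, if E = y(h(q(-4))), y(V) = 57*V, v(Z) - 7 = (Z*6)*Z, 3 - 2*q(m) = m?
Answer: 1652/11 ≈ 150.18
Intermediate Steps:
q(m) = 3/2 - m/2
h(a) = 23/11 (h(a) = 2 + 1/(5 + 6) = 2 + 1/11 = 23/11)
v(Z) = 7 + 6*Z**2 (v(Z) = 7 + (Z*6)*Z = 7 + (6*Z)*Z = 7 + 6*Z**2)
E = 1311/11 (E = 57*(23/11) = 1311/11 ≈ 119.18)
v(1*(-3 + 1)) + E = (7 + 6*(1*(-3 + 1))**2) + 1311/11 = (7 + 6*(1*(-2))**2) + 1311/11 = (7 + 6*(-2)**2) + 1311/11 = (7 + 6*4) + 1311/11 = (7 + 24) + 1311/11 = 31 + 1311/11 = 1652/11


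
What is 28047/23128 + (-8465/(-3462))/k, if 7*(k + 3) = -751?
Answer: 1149839962/965833953 ≈ 1.1905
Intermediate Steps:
k = -772/7 (k = -3 + (⅐)*(-751) = -3 - 751/7 = -772/7 ≈ -110.29)
28047/23128 + (-8465/(-3462))/k = 28047/23128 + (-8465/(-3462))/(-772/7) = 28047*(1/23128) - 8465*(-1/3462)*(-7/772) = 28047/23128 + (8465/3462)*(-7/772) = 28047/23128 - 59255/2672664 = 1149839962/965833953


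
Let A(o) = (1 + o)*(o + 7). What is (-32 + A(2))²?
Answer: 25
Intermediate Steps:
A(o) = (1 + o)*(7 + o)
(-32 + A(2))² = (-32 + (7 + 2² + 8*2))² = (-32 + (7 + 4 + 16))² = (-32 + 27)² = (-5)² = 25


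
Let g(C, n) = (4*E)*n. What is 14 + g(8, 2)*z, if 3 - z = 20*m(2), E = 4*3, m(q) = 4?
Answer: -7378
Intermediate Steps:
E = 12
g(C, n) = 48*n (g(C, n) = (4*12)*n = 48*n)
z = -77 (z = 3 - 20*4 = 3 - 1*80 = 3 - 80 = -77)
14 + g(8, 2)*z = 14 + (48*2)*(-77) = 14 + 96*(-77) = 14 - 7392 = -7378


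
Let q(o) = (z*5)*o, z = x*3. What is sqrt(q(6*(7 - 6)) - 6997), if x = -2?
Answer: I*sqrt(7177) ≈ 84.717*I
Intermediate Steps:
z = -6 (z = -2*3 = -6)
q(o) = -30*o (q(o) = (-6*5)*o = -30*o)
sqrt(q(6*(7 - 6)) - 6997) = sqrt(-180*(7 - 6) - 6997) = sqrt(-180 - 6997) = sqrt(-7177) = I*sqrt(7177)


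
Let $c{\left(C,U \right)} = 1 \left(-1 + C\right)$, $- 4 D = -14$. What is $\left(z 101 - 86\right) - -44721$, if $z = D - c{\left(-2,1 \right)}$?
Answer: $\frac{90583}{2} \approx 45292.0$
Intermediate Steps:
$D = \frac{7}{2}$ ($D = \left(- \frac{1}{4}\right) \left(-14\right) = \frac{7}{2} \approx 3.5$)
$c{\left(C,U \right)} = -1 + C$
$z = \frac{13}{2}$ ($z = \frac{7}{2} - \left(-1 - 2\right) = \frac{7}{2} - -3 = \frac{7}{2} + 3 = \frac{13}{2} \approx 6.5$)
$\left(z 101 - 86\right) - -44721 = \left(\frac{13}{2} \cdot 101 - 86\right) - -44721 = \left(\frac{1313}{2} - 86\right) + 44721 = \frac{1141}{2} + 44721 = \frac{90583}{2}$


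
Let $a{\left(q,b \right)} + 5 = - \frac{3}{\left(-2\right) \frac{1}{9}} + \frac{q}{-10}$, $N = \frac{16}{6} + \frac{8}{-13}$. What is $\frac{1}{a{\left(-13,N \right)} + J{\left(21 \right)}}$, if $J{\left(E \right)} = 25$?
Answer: $\frac{5}{174} \approx 0.028736$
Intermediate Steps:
$N = \frac{80}{39}$ ($N = 16 \cdot \frac{1}{6} + 8 \left(- \frac{1}{13}\right) = \frac{8}{3} - \frac{8}{13} = \frac{80}{39} \approx 2.0513$)
$a{\left(q,b \right)} = \frac{17}{2} - \frac{q}{10}$ ($a{\left(q,b \right)} = -5 + \left(- \frac{3}{\left(-2\right) \frac{1}{9}} + \frac{q}{-10}\right) = -5 + \left(- \frac{3}{\left(-2\right) \frac{1}{9}} + q \left(- \frac{1}{10}\right)\right) = -5 - \left(- \frac{27}{2} + \frac{q}{10}\right) = \frac{17}{2} - \frac{q}{10}$)
$\frac{1}{a{\left(-13,N \right)} + J{\left(21 \right)}} = \frac{1}{\left(\frac{17}{2} - - \frac{13}{10}\right) + 25} = \frac{1}{\left(\frac{17}{2} + \frac{13}{10}\right) + 25} = \frac{1}{\frac{49}{5} + 25} = \frac{1}{\frac{174}{5}} = \frac{5}{174}$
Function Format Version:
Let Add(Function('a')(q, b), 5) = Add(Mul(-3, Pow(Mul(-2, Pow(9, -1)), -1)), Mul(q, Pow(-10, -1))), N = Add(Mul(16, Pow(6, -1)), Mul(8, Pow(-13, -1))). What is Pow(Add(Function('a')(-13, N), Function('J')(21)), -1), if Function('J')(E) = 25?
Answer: Rational(5, 174) ≈ 0.028736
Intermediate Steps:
N = Rational(80, 39) (N = Add(Mul(16, Rational(1, 6)), Mul(8, Rational(-1, 13))) = Add(Rational(8, 3), Rational(-8, 13)) = Rational(80, 39) ≈ 2.0513)
Function('a')(q, b) = Add(Rational(17, 2), Mul(Rational(-1, 10), q)) (Function('a')(q, b) = Add(-5, Add(Mul(-3, Pow(Mul(-2, Pow(9, -1)), -1)), Mul(q, Pow(-10, -1)))) = Add(-5, Add(Mul(-3, Pow(Mul(-2, Rational(1, 9)), -1)), Mul(q, Rational(-1, 10)))) = Add(-5, Add(Mul(-3, Pow(Rational(-2, 9), -1)), Mul(Rational(-1, 10), q))) = Add(-5, Add(Mul(-3, Rational(-9, 2)), Mul(Rational(-1, 10), q))) = Add(-5, Add(Rational(27, 2), Mul(Rational(-1, 10), q))) = Add(Rational(17, 2), Mul(Rational(-1, 10), q)))
Pow(Add(Function('a')(-13, N), Function('J')(21)), -1) = Pow(Add(Add(Rational(17, 2), Mul(Rational(-1, 10), -13)), 25), -1) = Pow(Add(Add(Rational(17, 2), Rational(13, 10)), 25), -1) = Pow(Add(Rational(49, 5), 25), -1) = Pow(Rational(174, 5), -1) = Rational(5, 174)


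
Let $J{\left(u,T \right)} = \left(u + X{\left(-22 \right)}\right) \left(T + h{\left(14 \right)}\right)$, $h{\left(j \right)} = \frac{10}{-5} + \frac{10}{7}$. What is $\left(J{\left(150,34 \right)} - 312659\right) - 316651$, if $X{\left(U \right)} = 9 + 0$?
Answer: $- \frac{4367964}{7} \approx -6.24 \cdot 10^{5}$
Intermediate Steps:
$h{\left(j \right)} = - \frac{4}{7}$ ($h{\left(j \right)} = 10 \left(- \frac{1}{5}\right) + 10 \cdot \frac{1}{7} = -2 + \frac{10}{7} = - \frac{4}{7}$)
$X{\left(U \right)} = 9$
$J{\left(u,T \right)} = \left(9 + u\right) \left(- \frac{4}{7} + T\right)$ ($J{\left(u,T \right)} = \left(u + 9\right) \left(T - \frac{4}{7}\right) = \left(9 + u\right) \left(- \frac{4}{7} + T\right)$)
$\left(J{\left(150,34 \right)} - 312659\right) - 316651 = \left(\left(- \frac{36}{7} + 9 \cdot 34 - \frac{600}{7} + 34 \cdot 150\right) - 312659\right) - 316651 = \left(\left(- \frac{36}{7} + 306 - \frac{600}{7} + 5100\right) - 312659\right) - 316651 = \left(\frac{37206}{7} - 312659\right) - 316651 = - \frac{2151407}{7} - 316651 = - \frac{4367964}{7}$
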